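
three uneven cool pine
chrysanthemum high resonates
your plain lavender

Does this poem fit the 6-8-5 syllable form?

Line 1: "three uneven cool pine": 1+3+1+1 = 6 ✓
Line 2: "chrysanthemum high resonates": 4+1+3 = 8 ✓
Line 3: "your plain lavender": 1+1+3 = 5 ✓

Yes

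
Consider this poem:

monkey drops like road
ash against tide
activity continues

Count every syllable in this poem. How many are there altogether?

16

Line 1: monkey (2), drops (1), like (1), road (1) → 5
Line 2: ash (1), against (2), tide (1) → 4
Line 3: activity (4), continues (3) → 7
Total: 5 + 4 + 7 = 16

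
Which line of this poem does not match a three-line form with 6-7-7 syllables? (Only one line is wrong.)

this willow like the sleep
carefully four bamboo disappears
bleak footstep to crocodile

The second line

Line 1: this(1) + willow(2) + like(1) + the(1) + sleep(1) = 6 ✓
Line 2: carefully(3) + four(1) + bamboo(2) + disappears(3) = 9 (expected 7)
Line 3: bleak(1) + footstep(2) + to(1) + crocodile(3) = 7 ✓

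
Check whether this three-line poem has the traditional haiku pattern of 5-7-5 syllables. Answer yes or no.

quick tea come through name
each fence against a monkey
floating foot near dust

Yes

Line 1: "quick tea come through name": 1+1+1+1+1 = 5 ✓
Line 2: "each fence against a monkey": 1+1+2+1+2 = 7 ✓
Line 3: "floating foot near dust": 2+1+1+1 = 5 ✓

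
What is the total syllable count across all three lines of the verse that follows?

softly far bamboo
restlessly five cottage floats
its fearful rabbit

17

Line 1: softly (2), far (1), bamboo (2) → 5
Line 2: restlessly (3), five (1), cottage (2), floats (1) → 7
Line 3: its (1), fearful (2), rabbit (2) → 5
Total: 5 + 7 + 5 = 17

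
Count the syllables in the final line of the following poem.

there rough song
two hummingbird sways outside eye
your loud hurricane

5

The final line: your(1) + loud(1) + hurricane(3) = 5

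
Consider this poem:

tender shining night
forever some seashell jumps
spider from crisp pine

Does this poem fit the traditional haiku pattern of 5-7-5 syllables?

Yes

Line 1: tender (2), shining (2), night (1) → 5 ✓
Line 2: forever (3), some (1), seashell (2), jumps (1) → 7 ✓
Line 3: spider (2), from (1), crisp (1), pine (1) → 5 ✓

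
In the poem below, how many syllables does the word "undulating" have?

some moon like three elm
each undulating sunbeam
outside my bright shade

4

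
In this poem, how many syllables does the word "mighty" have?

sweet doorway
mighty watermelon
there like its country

2

"mighty" has 2 syllables.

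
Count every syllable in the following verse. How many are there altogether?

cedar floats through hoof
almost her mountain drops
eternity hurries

Line 1: "cedar floats through hoof": 2+1+1+1 = 5
Line 2: "almost her mountain drops": 2+1+2+1 = 6
Line 3: "eternity hurries": 4+2 = 6
Total: 5 + 6 + 6 = 17

17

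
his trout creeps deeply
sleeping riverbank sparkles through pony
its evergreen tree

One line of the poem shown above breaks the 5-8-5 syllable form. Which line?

Line 1: his (1), trout (1), creeps (1), deeply (2) → 5 ✓
Line 2: sleeping (2), riverbank (3), sparkles (2), through (1), pony (2) → 10 (expected 8)
Line 3: its (1), evergreen (3), tree (1) → 5 ✓

The second line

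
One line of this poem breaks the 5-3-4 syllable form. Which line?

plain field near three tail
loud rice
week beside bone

Line 1: "plain field near three tail": 1+1+1+1+1 = 5 ✓
Line 2: "loud rice": 1+1 = 2 (expected 3)
Line 3: "week beside bone": 1+2+1 = 4 ✓

Line 2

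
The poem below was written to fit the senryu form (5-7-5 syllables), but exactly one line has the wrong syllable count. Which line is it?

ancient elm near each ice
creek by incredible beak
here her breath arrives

The first line

Line 1: "ancient elm near each ice": 2+1+1+1+1 = 6 (expected 5)
Line 2: "creek by incredible beak": 1+1+4+1 = 7 ✓
Line 3: "here her breath arrives": 1+1+1+2 = 5 ✓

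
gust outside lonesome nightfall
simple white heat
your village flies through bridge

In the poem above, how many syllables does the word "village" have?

2

"village" has 2 syllables.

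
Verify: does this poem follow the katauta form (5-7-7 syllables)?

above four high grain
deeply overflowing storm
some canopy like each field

Yes

Line 1: "above four high grain": 2+1+1+1 = 5 ✓
Line 2: "deeply overflowing storm": 2+4+1 = 7 ✓
Line 3: "some canopy like each field": 1+3+1+1+1 = 7 ✓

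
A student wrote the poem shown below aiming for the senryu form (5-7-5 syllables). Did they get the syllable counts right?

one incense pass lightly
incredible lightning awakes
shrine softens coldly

Line 1: one(1) + incense(2) + pass(1) + lightly(2) = 6 (expected 5)
Line 2: incredible(4) + lightning(2) + awakes(2) = 8 (expected 7)
Line 3: shrine(1) + softens(2) + coldly(2) = 5 ✓

No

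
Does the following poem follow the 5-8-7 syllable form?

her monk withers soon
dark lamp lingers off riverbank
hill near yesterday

Line 1: her(1) + monk(1) + withers(2) + soon(1) = 5 ✓
Line 2: dark(1) + lamp(1) + lingers(2) + off(1) + riverbank(3) = 8 ✓
Line 3: hill(1) + near(1) + yesterday(3) = 5 (expected 7)

No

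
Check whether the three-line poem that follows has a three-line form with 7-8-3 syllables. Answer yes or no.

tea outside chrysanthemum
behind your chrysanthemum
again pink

Line 1: tea(1) + outside(2) + chrysanthemum(4) = 7 ✓
Line 2: behind(2) + your(1) + chrysanthemum(4) = 7 (expected 8)
Line 3: again(2) + pink(1) = 3 ✓

No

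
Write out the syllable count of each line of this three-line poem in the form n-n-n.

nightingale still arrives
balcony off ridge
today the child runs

Line 1: "nightingale still arrives": 3+1+2 = 6
Line 2: "balcony off ridge": 3+1+1 = 5
Line 3: "today the child runs": 2+1+1+1 = 5

6-5-5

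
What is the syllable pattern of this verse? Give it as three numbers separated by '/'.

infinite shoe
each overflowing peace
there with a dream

Line 1: infinite(3) + shoe(1) = 4
Line 2: each(1) + overflowing(4) + peace(1) = 6
Line 3: there(1) + with(1) + a(1) + dream(1) = 4

4/6/4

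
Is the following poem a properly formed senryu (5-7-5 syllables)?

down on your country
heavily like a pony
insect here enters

Yes

Line 1: "down on your country": 1+1+1+2 = 5 ✓
Line 2: "heavily like a pony": 3+1+1+2 = 7 ✓
Line 3: "insect here enters": 2+1+2 = 5 ✓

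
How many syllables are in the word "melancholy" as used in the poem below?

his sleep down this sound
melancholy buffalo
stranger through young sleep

4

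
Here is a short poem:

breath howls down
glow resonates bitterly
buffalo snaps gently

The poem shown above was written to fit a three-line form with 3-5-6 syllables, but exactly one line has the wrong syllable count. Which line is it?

Line 2

Line 1: "breath howls down": 1+1+1 = 3 ✓
Line 2: "glow resonates bitterly": 1+3+3 = 7 (expected 5)
Line 3: "buffalo snaps gently": 3+1+2 = 6 ✓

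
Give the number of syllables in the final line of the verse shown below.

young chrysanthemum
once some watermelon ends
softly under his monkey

7

The final line: softly (2), under (2), his (1), monkey (2) → 7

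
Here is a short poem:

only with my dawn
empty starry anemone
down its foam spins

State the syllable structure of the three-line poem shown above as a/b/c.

5/8/4

Line 1: only (2), with (1), my (1), dawn (1) → 5
Line 2: empty (2), starry (2), anemone (4) → 8
Line 3: down (1), its (1), foam (1), spins (1) → 4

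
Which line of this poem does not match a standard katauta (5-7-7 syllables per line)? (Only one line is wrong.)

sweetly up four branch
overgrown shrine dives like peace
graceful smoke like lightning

Line 1: sweetly(2) + up(1) + four(1) + branch(1) = 5 ✓
Line 2: overgrown(3) + shrine(1) + dives(1) + like(1) + peace(1) = 7 ✓
Line 3: graceful(2) + smoke(1) + like(1) + lightning(2) = 6 (expected 7)

Line 3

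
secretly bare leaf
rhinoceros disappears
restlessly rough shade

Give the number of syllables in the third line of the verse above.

5

The third line: restlessly (3), rough (1), shade (1) → 5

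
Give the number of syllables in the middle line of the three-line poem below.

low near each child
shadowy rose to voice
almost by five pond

6

The middle line: "shadowy rose to voice": 3+1+1+1 = 6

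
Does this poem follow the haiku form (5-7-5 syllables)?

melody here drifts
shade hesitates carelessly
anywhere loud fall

Line 1: "melody here drifts": 3+1+1 = 5 ✓
Line 2: "shade hesitates carelessly": 1+3+3 = 7 ✓
Line 3: "anywhere loud fall": 3+1+1 = 5 ✓

Yes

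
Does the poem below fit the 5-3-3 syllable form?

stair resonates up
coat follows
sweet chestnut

Line 1: stair (1), resonates (3), up (1) → 5 ✓
Line 2: coat (1), follows (2) → 3 ✓
Line 3: sweet (1), chestnut (2) → 3 ✓

Yes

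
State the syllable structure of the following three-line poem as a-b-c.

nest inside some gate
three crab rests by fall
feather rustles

Line 1: "nest inside some gate": 1+2+1+1 = 5
Line 2: "three crab rests by fall": 1+1+1+1+1 = 5
Line 3: "feather rustles": 2+2 = 4

5-5-4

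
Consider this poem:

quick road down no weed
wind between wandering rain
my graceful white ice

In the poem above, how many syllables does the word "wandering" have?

3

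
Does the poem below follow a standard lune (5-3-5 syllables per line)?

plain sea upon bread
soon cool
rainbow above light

No

Line 1: plain (1), sea (1), upon (2), bread (1) → 5 ✓
Line 2: soon (1), cool (1) → 2 (expected 3)
Line 3: rainbow (2), above (2), light (1) → 5 ✓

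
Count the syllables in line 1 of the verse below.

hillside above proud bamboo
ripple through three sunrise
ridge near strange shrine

7

Line 1: "hillside above proud bamboo": 2+2+1+2 = 7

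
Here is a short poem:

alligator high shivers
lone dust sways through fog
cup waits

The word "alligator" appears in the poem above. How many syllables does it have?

4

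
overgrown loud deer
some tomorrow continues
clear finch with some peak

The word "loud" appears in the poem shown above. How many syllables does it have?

1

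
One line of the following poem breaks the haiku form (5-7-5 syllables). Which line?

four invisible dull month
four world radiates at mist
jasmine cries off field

Line 1: "four invisible dull month": 1+4+1+1 = 7 (expected 5)
Line 2: "four world radiates at mist": 1+1+3+1+1 = 7 ✓
Line 3: "jasmine cries off field": 2+1+1+1 = 5 ✓

The first line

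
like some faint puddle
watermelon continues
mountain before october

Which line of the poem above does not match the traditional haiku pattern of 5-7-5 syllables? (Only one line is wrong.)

Line 1: "like some faint puddle": 1+1+1+2 = 5 ✓
Line 2: "watermelon continues": 4+3 = 7 ✓
Line 3: "mountain before october": 2+2+3 = 7 (expected 5)

Line 3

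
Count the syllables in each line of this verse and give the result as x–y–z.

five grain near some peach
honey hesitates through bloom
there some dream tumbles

Line 1: five(1) + grain(1) + near(1) + some(1) + peach(1) = 5
Line 2: honey(2) + hesitates(3) + through(1) + bloom(1) = 7
Line 3: there(1) + some(1) + dream(1) + tumbles(2) = 5

5–7–5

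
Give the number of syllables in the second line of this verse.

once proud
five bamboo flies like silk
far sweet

The second line: five(1) + bamboo(2) + flies(1) + like(1) + silk(1) = 6

6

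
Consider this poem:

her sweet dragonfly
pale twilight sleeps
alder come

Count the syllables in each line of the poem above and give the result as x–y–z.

Line 1: her (1), sweet (1), dragonfly (3) → 5
Line 2: pale (1), twilight (2), sleeps (1) → 4
Line 3: alder (2), come (1) → 3

5–4–3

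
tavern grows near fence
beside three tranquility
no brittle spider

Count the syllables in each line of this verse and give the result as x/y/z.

5/7/5

Line 1: tavern(2) + grows(1) + near(1) + fence(1) = 5
Line 2: beside(2) + three(1) + tranquility(4) = 7
Line 3: no(1) + brittle(2) + spider(2) = 5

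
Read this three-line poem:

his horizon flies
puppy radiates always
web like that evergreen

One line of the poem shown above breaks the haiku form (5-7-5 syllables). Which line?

Line 1: "his horizon flies": 1+3+1 = 5 ✓
Line 2: "puppy radiates always": 2+3+2 = 7 ✓
Line 3: "web like that evergreen": 1+1+1+3 = 6 (expected 5)

Line 3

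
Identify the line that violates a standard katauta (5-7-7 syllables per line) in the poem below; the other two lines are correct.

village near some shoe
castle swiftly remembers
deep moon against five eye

Line 1: village (2), near (1), some (1), shoe (1) → 5 ✓
Line 2: castle (2), swiftly (2), remembers (3) → 7 ✓
Line 3: deep (1), moon (1), against (2), five (1), eye (1) → 6 (expected 7)

The third line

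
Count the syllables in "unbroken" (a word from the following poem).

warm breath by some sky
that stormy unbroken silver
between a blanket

3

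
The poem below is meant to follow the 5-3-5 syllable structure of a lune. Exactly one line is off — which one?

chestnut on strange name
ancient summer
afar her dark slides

Line 1: chestnut (2), on (1), strange (1), name (1) → 5 ✓
Line 2: ancient (2), summer (2) → 4 (expected 3)
Line 3: afar (2), her (1), dark (1), slides (1) → 5 ✓

The second line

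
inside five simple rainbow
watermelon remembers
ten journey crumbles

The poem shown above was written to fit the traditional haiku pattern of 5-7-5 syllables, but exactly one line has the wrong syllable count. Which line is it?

Line 1: inside (2), five (1), simple (2), rainbow (2) → 7 (expected 5)
Line 2: watermelon (4), remembers (3) → 7 ✓
Line 3: ten (1), journey (2), crumbles (2) → 5 ✓

The first line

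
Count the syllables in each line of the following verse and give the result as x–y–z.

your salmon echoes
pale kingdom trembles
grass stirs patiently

Line 1: your (1), salmon (2), echoes (2) → 5
Line 2: pale (1), kingdom (2), trembles (2) → 5
Line 3: grass (1), stirs (1), patiently (3) → 5

5–5–5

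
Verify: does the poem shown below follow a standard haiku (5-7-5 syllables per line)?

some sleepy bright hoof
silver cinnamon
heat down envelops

Line 1: some (1), sleepy (2), bright (1), hoof (1) → 5 ✓
Line 2: silver (2), cinnamon (3) → 5 (expected 7)
Line 3: heat (1), down (1), envelops (3) → 5 ✓

No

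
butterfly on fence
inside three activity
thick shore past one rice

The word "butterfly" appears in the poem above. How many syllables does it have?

"butterfly" has 3 syllables.

3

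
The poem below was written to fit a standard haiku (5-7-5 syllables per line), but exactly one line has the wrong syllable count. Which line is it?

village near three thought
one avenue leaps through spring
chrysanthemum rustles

The third line

Line 1: "village near three thought": 2+1+1+1 = 5 ✓
Line 2: "one avenue leaps through spring": 1+3+1+1+1 = 7 ✓
Line 3: "chrysanthemum rustles": 4+2 = 6 (expected 5)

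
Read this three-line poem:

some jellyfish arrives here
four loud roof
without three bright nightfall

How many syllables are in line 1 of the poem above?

7

Line 1: "some jellyfish arrives here": 1+3+2+1 = 7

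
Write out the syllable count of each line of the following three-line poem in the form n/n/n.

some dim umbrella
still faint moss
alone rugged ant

Line 1: some(1) + dim(1) + umbrella(3) = 5
Line 2: still(1) + faint(1) + moss(1) = 3
Line 3: alone(2) + rugged(2) + ant(1) = 5

5/3/5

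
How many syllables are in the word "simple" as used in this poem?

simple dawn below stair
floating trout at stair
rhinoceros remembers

2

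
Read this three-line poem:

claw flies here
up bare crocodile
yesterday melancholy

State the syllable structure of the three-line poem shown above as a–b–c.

Line 1: claw (1), flies (1), here (1) → 3
Line 2: up (1), bare (1), crocodile (3) → 5
Line 3: yesterday (3), melancholy (4) → 7

3–5–7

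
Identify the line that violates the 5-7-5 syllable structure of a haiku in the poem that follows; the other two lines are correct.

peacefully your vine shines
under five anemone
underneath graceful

Line 1: peacefully(3) + your(1) + vine(1) + shines(1) = 6 (expected 5)
Line 2: under(2) + five(1) + anemone(4) = 7 ✓
Line 3: underneath(3) + graceful(2) = 5 ✓

Line 1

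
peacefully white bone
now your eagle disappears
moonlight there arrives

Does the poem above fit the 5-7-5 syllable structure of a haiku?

Yes

Line 1: peacefully(3) + white(1) + bone(1) = 5 ✓
Line 2: now(1) + your(1) + eagle(2) + disappears(3) = 7 ✓
Line 3: moonlight(2) + there(1) + arrives(2) = 5 ✓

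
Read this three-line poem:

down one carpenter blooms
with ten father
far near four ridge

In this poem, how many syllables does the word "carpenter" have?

"carpenter" has 3 syllables.

3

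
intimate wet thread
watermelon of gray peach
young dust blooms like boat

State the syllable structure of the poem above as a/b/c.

5/7/5

Line 1: intimate(3) + wet(1) + thread(1) = 5
Line 2: watermelon(4) + of(1) + gray(1) + peach(1) = 7
Line 3: young(1) + dust(1) + blooms(1) + like(1) + boat(1) = 5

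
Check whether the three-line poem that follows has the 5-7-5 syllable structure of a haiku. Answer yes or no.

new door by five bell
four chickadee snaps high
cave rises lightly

Line 1: new (1), door (1), by (1), five (1), bell (1) → 5 ✓
Line 2: four (1), chickadee (3), snaps (1), high (1) → 6 (expected 7)
Line 3: cave (1), rises (2), lightly (2) → 5 ✓

No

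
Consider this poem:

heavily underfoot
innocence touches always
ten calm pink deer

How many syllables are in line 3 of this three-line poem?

Line 3: ten (1), calm (1), pink (1), deer (1) → 4

4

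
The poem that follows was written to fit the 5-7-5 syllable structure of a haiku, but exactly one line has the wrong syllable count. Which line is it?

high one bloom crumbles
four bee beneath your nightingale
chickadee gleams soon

The second line

Line 1: high (1), one (1), bloom (1), crumbles (2) → 5 ✓
Line 2: four (1), bee (1), beneath (2), your (1), nightingale (3) → 8 (expected 7)
Line 3: chickadee (3), gleams (1), soon (1) → 5 ✓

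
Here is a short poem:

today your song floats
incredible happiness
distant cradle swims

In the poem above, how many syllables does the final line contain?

5

The final line: "distant cradle swims": 2+2+1 = 5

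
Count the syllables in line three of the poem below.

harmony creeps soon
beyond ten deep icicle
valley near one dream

5

Line three: valley(2) + near(1) + one(1) + dream(1) = 5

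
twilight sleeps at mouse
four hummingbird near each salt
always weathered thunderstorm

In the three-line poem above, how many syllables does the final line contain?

The final line: always(2) + weathered(2) + thunderstorm(3) = 7

7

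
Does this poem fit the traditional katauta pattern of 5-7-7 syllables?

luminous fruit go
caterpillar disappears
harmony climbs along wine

Yes

Line 1: luminous (3), fruit (1), go (1) → 5 ✓
Line 2: caterpillar (4), disappears (3) → 7 ✓
Line 3: harmony (3), climbs (1), along (2), wine (1) → 7 ✓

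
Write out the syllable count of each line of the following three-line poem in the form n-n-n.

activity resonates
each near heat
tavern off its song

Line 1: activity(4) + resonates(3) = 7
Line 2: each(1) + near(1) + heat(1) = 3
Line 3: tavern(2) + off(1) + its(1) + song(1) = 5

7-3-5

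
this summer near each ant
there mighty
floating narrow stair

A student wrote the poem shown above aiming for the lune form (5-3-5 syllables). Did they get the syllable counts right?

No

Line 1: "this summer near each ant": 1+2+1+1+1 = 6 (expected 5)
Line 2: "there mighty": 1+2 = 3 ✓
Line 3: "floating narrow stair": 2+2+1 = 5 ✓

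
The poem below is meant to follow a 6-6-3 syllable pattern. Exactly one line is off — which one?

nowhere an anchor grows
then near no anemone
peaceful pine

Line 1: nowhere(2) + an(1) + anchor(2) + grows(1) = 6 ✓
Line 2: then(1) + near(1) + no(1) + anemone(4) = 7 (expected 6)
Line 3: peaceful(2) + pine(1) = 3 ✓

Line 2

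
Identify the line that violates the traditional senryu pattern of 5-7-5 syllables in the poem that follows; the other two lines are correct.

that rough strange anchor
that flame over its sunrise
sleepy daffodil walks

Line 1: "that rough strange anchor": 1+1+1+2 = 5 ✓
Line 2: "that flame over its sunrise": 1+1+2+1+2 = 7 ✓
Line 3: "sleepy daffodil walks": 2+3+1 = 6 (expected 5)

Line 3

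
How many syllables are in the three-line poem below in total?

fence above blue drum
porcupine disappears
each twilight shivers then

17

Line 1: fence (1), above (2), blue (1), drum (1) → 5
Line 2: porcupine (3), disappears (3) → 6
Line 3: each (1), twilight (2), shivers (2), then (1) → 6
Total: 5 + 6 + 6 = 17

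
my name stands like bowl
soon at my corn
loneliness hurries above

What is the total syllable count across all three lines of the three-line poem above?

16

Line 1: "my name stands like bowl": 1+1+1+1+1 = 5
Line 2: "soon at my corn": 1+1+1+1 = 4
Line 3: "loneliness hurries above": 3+2+2 = 7
Total: 5 + 4 + 7 = 16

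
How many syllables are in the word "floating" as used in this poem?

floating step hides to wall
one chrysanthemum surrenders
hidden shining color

2

"floating" has 2 syllables.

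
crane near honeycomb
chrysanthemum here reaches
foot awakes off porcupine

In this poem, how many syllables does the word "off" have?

"off" has 1 syllable.

1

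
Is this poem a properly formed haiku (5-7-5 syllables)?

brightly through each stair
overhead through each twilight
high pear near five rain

Line 1: brightly (2), through (1), each (1), stair (1) → 5 ✓
Line 2: overhead (3), through (1), each (1), twilight (2) → 7 ✓
Line 3: high (1), pear (1), near (1), five (1), rain (1) → 5 ✓

Yes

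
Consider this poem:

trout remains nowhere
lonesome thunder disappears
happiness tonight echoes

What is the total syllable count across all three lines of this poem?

19

Line 1: "trout remains nowhere": 1+2+2 = 5
Line 2: "lonesome thunder disappears": 2+2+3 = 7
Line 3: "happiness tonight echoes": 3+2+2 = 7
Total: 5 + 7 + 7 = 19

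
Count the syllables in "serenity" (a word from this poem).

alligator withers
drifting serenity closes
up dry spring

4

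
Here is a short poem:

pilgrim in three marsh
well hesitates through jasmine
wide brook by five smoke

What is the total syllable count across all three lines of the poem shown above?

Line 1: pilgrim(2) + in(1) + three(1) + marsh(1) = 5
Line 2: well(1) + hesitates(3) + through(1) + jasmine(2) = 7
Line 3: wide(1) + brook(1) + by(1) + five(1) + smoke(1) = 5
Total: 5 + 7 + 5 = 17

17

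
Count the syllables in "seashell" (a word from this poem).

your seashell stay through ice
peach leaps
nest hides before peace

2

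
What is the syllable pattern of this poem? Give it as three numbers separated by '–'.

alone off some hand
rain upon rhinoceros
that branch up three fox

Line 1: "alone off some hand": 2+1+1+1 = 5
Line 2: "rain upon rhinoceros": 1+2+4 = 7
Line 3: "that branch up three fox": 1+1+1+1+1 = 5

5–7–5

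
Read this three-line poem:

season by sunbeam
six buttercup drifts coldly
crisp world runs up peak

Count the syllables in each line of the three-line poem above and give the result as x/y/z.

5/7/5

Line 1: season(2) + by(1) + sunbeam(2) = 5
Line 2: six(1) + buttercup(3) + drifts(1) + coldly(2) = 7
Line 3: crisp(1) + world(1) + runs(1) + up(1) + peak(1) = 5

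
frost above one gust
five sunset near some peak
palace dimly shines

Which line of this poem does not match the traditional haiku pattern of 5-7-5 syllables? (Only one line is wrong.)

Line 2

Line 1: frost (1), above (2), one (1), gust (1) → 5 ✓
Line 2: five (1), sunset (2), near (1), some (1), peak (1) → 6 (expected 7)
Line 3: palace (2), dimly (2), shines (1) → 5 ✓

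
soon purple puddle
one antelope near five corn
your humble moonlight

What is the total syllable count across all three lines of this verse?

17

Line 1: "soon purple puddle": 1+2+2 = 5
Line 2: "one antelope near five corn": 1+3+1+1+1 = 7
Line 3: "your humble moonlight": 1+2+2 = 5
Total: 5 + 7 + 5 = 17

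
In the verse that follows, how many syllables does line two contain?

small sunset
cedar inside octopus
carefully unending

7

Line two: cedar(2) + inside(2) + octopus(3) = 7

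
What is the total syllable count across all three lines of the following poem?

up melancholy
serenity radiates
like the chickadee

Line 1: up(1) + melancholy(4) = 5
Line 2: serenity(4) + radiates(3) = 7
Line 3: like(1) + the(1) + chickadee(3) = 5
Total: 5 + 7 + 5 = 17

17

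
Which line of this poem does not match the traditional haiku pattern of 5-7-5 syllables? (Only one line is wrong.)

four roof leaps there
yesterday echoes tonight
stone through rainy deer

Line 1: four (1), roof (1), leaps (1), there (1) → 4 (expected 5)
Line 2: yesterday (3), echoes (2), tonight (2) → 7 ✓
Line 3: stone (1), through (1), rainy (2), deer (1) → 5 ✓

The first line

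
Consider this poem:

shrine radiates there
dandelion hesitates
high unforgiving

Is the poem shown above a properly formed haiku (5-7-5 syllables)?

Yes

Line 1: shrine(1) + radiates(3) + there(1) = 5 ✓
Line 2: dandelion(4) + hesitates(3) = 7 ✓
Line 3: high(1) + unforgiving(4) = 5 ✓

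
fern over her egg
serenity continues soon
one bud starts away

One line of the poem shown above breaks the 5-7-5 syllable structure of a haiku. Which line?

The second line

Line 1: fern(1) + over(2) + her(1) + egg(1) = 5 ✓
Line 2: serenity(4) + continues(3) + soon(1) = 8 (expected 7)
Line 3: one(1) + bud(1) + starts(1) + away(2) = 5 ✓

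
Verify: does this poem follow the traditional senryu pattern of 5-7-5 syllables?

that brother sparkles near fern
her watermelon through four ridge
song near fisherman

Line 1: "that brother sparkles near fern": 1+2+2+1+1 = 7 (expected 5)
Line 2: "her watermelon through four ridge": 1+4+1+1+1 = 8 (expected 7)
Line 3: "song near fisherman": 1+1+3 = 5 ✓

No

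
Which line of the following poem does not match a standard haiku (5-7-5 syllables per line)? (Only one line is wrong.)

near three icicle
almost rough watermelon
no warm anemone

Line 3

Line 1: near (1), three (1), icicle (3) → 5 ✓
Line 2: almost (2), rough (1), watermelon (4) → 7 ✓
Line 3: no (1), warm (1), anemone (4) → 6 (expected 5)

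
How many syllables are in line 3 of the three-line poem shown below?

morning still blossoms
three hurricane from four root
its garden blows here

Line 3: "its garden blows here": 1+2+1+1 = 5

5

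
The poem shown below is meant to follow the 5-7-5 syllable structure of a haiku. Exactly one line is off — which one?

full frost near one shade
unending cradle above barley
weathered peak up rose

Line 2

Line 1: full(1) + frost(1) + near(1) + one(1) + shade(1) = 5 ✓
Line 2: unending(3) + cradle(2) + above(2) + barley(2) = 9 (expected 7)
Line 3: weathered(2) + peak(1) + up(1) + rose(1) = 5 ✓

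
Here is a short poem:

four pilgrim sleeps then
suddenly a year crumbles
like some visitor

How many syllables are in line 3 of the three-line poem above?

5

Line 3: like(1) + some(1) + visitor(3) = 5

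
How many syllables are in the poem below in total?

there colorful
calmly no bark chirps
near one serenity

15

Line 1: there(1) + colorful(3) = 4
Line 2: calmly(2) + no(1) + bark(1) + chirps(1) = 5
Line 3: near(1) + one(1) + serenity(4) = 6
Total: 4 + 5 + 6 = 15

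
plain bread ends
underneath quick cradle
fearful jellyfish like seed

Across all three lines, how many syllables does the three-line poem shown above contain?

Line 1: "plain bread ends": 1+1+1 = 3
Line 2: "underneath quick cradle": 3+1+2 = 6
Line 3: "fearful jellyfish like seed": 2+3+1+1 = 7
Total: 3 + 6 + 7 = 16

16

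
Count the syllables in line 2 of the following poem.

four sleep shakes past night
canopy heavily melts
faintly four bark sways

Line 2: canopy (3), heavily (3), melts (1) → 7

7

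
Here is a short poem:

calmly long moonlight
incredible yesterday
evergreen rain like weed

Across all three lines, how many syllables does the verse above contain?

Line 1: "calmly long moonlight": 2+1+2 = 5
Line 2: "incredible yesterday": 4+3 = 7
Line 3: "evergreen rain like weed": 3+1+1+1 = 6
Total: 5 + 7 + 6 = 18

18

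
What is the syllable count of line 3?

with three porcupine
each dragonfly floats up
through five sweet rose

4

Line 3: through (1), five (1), sweet (1), rose (1) → 4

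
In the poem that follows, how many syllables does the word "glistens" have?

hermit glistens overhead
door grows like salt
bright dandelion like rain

"glistens" has 2 syllables.

2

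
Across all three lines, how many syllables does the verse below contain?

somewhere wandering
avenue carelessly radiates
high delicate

18

Line 1: somewhere(2) + wandering(3) = 5
Line 2: avenue(3) + carelessly(3) + radiates(3) = 9
Line 3: high(1) + delicate(3) = 4
Total: 5 + 9 + 4 = 18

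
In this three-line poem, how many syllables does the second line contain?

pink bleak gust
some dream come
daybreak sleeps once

The second line: some (1), dream (1), come (1) → 3

3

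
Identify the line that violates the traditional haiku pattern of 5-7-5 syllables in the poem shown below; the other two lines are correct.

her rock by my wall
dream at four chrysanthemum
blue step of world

The third line

Line 1: "her rock by my wall": 1+1+1+1+1 = 5 ✓
Line 2: "dream at four chrysanthemum": 1+1+1+4 = 7 ✓
Line 3: "blue step of world": 1+1+1+1 = 4 (expected 5)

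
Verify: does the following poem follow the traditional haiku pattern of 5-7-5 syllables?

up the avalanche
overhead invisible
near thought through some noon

Line 1: up (1), the (1), avalanche (3) → 5 ✓
Line 2: overhead (3), invisible (4) → 7 ✓
Line 3: near (1), thought (1), through (1), some (1), noon (1) → 5 ✓

Yes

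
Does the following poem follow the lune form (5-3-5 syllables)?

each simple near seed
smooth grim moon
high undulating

Yes

Line 1: each(1) + simple(2) + near(1) + seed(1) = 5 ✓
Line 2: smooth(1) + grim(1) + moon(1) = 3 ✓
Line 3: high(1) + undulating(4) = 5 ✓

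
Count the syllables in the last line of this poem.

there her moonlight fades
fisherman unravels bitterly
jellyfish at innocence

7

The last line: jellyfish(3) + at(1) + innocence(3) = 7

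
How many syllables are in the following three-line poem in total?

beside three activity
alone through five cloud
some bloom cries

Line 1: beside (2), three (1), activity (4) → 7
Line 2: alone (2), through (1), five (1), cloud (1) → 5
Line 3: some (1), bloom (1), cries (1) → 3
Total: 7 + 5 + 3 = 15

15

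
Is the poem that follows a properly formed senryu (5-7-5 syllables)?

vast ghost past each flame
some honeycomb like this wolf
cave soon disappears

Line 1: "vast ghost past each flame": 1+1+1+1+1 = 5 ✓
Line 2: "some honeycomb like this wolf": 1+3+1+1+1 = 7 ✓
Line 3: "cave soon disappears": 1+1+3 = 5 ✓

Yes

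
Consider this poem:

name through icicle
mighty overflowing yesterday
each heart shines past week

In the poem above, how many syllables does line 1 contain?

5

Line 1: name(1) + through(1) + icicle(3) = 5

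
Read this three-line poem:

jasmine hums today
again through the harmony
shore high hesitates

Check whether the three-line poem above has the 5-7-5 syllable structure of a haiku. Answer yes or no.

Line 1: jasmine(2) + hums(1) + today(2) = 5 ✓
Line 2: again(2) + through(1) + the(1) + harmony(3) = 7 ✓
Line 3: shore(1) + high(1) + hesitates(3) = 5 ✓

Yes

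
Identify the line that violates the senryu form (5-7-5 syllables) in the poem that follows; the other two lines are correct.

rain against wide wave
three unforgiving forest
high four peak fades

Line 1: "rain against wide wave": 1+2+1+1 = 5 ✓
Line 2: "three unforgiving forest": 1+4+2 = 7 ✓
Line 3: "high four peak fades": 1+1+1+1 = 4 (expected 5)

The third line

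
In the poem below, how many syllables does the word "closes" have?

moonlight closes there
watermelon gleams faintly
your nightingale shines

2

"closes" has 2 syllables.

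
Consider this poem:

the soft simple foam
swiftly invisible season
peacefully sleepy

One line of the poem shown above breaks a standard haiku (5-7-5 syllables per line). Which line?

Line 1: the (1), soft (1), simple (2), foam (1) → 5 ✓
Line 2: swiftly (2), invisible (4), season (2) → 8 (expected 7)
Line 3: peacefully (3), sleepy (2) → 5 ✓

Line 2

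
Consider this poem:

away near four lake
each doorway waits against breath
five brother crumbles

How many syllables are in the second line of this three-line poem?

7

The second line: "each doorway waits against breath": 1+2+1+2+1 = 7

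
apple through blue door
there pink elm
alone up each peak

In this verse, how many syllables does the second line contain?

The second line: there(1) + pink(1) + elm(1) = 3

3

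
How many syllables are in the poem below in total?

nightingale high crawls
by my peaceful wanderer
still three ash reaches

17

Line 1: "nightingale high crawls": 3+1+1 = 5
Line 2: "by my peaceful wanderer": 1+1+2+3 = 7
Line 3: "still three ash reaches": 1+1+1+2 = 5
Total: 5 + 7 + 5 = 17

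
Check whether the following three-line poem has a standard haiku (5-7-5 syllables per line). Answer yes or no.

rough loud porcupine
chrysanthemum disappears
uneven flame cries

Line 1: "rough loud porcupine": 1+1+3 = 5 ✓
Line 2: "chrysanthemum disappears": 4+3 = 7 ✓
Line 3: "uneven flame cries": 3+1+1 = 5 ✓

Yes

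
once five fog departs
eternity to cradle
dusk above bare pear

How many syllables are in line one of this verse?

Line one: once (1), five (1), fog (1), departs (2) → 5

5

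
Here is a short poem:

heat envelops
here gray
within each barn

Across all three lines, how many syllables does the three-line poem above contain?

Line 1: heat (1), envelops (3) → 4
Line 2: here (1), gray (1) → 2
Line 3: within (2), each (1), barn (1) → 4
Total: 4 + 2 + 4 = 10

10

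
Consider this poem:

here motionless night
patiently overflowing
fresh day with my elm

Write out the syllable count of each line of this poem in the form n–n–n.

Line 1: here(1) + motionless(3) + night(1) = 5
Line 2: patiently(3) + overflowing(4) = 7
Line 3: fresh(1) + day(1) + with(1) + my(1) + elm(1) = 5

5–7–5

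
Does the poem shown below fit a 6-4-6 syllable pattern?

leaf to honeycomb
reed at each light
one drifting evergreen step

No

Line 1: leaf(1) + to(1) + honeycomb(3) = 5 (expected 6)
Line 2: reed(1) + at(1) + each(1) + light(1) = 4 ✓
Line 3: one(1) + drifting(2) + evergreen(3) + step(1) = 7 (expected 6)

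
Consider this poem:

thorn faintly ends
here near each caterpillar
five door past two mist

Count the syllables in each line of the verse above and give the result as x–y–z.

4–7–5

Line 1: "thorn faintly ends": 1+2+1 = 4
Line 2: "here near each caterpillar": 1+1+1+4 = 7
Line 3: "five door past two mist": 1+1+1+1+1 = 5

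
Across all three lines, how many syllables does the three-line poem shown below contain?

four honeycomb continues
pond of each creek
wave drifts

Line 1: four(1) + honeycomb(3) + continues(3) = 7
Line 2: pond(1) + of(1) + each(1) + creek(1) = 4
Line 3: wave(1) + drifts(1) = 2
Total: 7 + 4 + 2 = 13

13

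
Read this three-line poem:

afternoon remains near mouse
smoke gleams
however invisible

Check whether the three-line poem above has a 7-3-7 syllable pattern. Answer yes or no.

Line 1: afternoon (3), remains (2), near (1), mouse (1) → 7 ✓
Line 2: smoke (1), gleams (1) → 2 (expected 3)
Line 3: however (3), invisible (4) → 7 ✓

No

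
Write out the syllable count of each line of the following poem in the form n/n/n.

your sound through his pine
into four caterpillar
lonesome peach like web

5/7/5

Line 1: your(1) + sound(1) + through(1) + his(1) + pine(1) = 5
Line 2: into(2) + four(1) + caterpillar(4) = 7
Line 3: lonesome(2) + peach(1) + like(1) + web(1) = 5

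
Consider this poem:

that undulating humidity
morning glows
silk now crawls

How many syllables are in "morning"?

"morning" has 2 syllables.

2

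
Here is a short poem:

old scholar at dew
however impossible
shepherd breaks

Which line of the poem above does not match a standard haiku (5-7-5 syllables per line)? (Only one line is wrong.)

Line 1: old (1), scholar (2), at (1), dew (1) → 5 ✓
Line 2: however (3), impossible (4) → 7 ✓
Line 3: shepherd (2), breaks (1) → 3 (expected 5)

Line 3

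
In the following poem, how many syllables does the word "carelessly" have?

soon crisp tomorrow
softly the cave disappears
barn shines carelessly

3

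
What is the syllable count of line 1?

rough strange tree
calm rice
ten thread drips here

Line 1: rough(1) + strange(1) + tree(1) = 3

3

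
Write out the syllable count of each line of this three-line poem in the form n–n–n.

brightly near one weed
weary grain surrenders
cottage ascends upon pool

Line 1: "brightly near one weed": 2+1+1+1 = 5
Line 2: "weary grain surrenders": 2+1+3 = 6
Line 3: "cottage ascends upon pool": 2+2+2+1 = 7

5–6–7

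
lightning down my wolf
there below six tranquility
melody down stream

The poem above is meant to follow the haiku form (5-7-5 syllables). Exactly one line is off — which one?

Line 2

Line 1: "lightning down my wolf": 2+1+1+1 = 5 ✓
Line 2: "there below six tranquility": 1+2+1+4 = 8 (expected 7)
Line 3: "melody down stream": 3+1+1 = 5 ✓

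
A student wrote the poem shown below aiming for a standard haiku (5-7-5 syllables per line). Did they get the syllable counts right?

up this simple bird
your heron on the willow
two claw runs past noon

Yes

Line 1: up(1) + this(1) + simple(2) + bird(1) = 5 ✓
Line 2: your(1) + heron(2) + on(1) + the(1) + willow(2) = 7 ✓
Line 3: two(1) + claw(1) + runs(1) + past(1) + noon(1) = 5 ✓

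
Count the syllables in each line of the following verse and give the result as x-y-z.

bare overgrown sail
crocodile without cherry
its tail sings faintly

5-7-5

Line 1: bare (1), overgrown (3), sail (1) → 5
Line 2: crocodile (3), without (2), cherry (2) → 7
Line 3: its (1), tail (1), sings (1), faintly (2) → 5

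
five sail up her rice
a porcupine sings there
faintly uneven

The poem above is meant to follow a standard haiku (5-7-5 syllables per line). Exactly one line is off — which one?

Line 2

Line 1: "five sail up her rice": 1+1+1+1+1 = 5 ✓
Line 2: "a porcupine sings there": 1+3+1+1 = 6 (expected 7)
Line 3: "faintly uneven": 2+3 = 5 ✓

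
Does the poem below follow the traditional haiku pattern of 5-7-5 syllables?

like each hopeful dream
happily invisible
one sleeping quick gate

Line 1: like(1) + each(1) + hopeful(2) + dream(1) = 5 ✓
Line 2: happily(3) + invisible(4) = 7 ✓
Line 3: one(1) + sleeping(2) + quick(1) + gate(1) = 5 ✓

Yes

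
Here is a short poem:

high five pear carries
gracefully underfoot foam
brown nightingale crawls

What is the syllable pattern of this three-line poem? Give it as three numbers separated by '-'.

5-7-5

Line 1: "high five pear carries": 1+1+1+2 = 5
Line 2: "gracefully underfoot foam": 3+3+1 = 7
Line 3: "brown nightingale crawls": 1+3+1 = 5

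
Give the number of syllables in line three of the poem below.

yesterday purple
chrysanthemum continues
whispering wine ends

5

Line three: whispering (3), wine (1), ends (1) → 5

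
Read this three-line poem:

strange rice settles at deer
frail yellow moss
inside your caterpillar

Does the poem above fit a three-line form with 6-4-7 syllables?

Yes

Line 1: "strange rice settles at deer": 1+1+2+1+1 = 6 ✓
Line 2: "frail yellow moss": 1+2+1 = 4 ✓
Line 3: "inside your caterpillar": 2+1+4 = 7 ✓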